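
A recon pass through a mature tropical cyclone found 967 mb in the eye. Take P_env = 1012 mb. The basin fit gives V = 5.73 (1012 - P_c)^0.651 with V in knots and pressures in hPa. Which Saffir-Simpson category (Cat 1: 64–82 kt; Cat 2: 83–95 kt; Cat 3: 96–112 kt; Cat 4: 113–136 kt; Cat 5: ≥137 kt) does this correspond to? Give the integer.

1

ΔP = 1012 − 967 = 45 mb.
V ≈ 5.73 × 45^0.651 = 5.73 × 11.92 ≈ 68 kt.
68 kt falls in the Category 1 band.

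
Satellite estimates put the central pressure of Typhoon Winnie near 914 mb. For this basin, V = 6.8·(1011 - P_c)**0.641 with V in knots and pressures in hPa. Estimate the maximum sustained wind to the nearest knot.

128 kt

ΔP = 1011 − 914 = 97 mb.
97^0.641 ≈ 18.772.
V ≈ 6.8 × 18.772 ≈ 127.7 kt.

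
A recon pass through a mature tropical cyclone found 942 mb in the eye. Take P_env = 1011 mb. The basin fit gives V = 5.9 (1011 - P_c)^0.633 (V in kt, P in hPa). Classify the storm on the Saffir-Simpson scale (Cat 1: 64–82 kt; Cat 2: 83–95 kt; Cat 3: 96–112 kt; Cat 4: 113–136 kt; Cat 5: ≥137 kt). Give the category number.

ΔP = 1011 − 942 = 69 mb.
V ≈ 5.9 × 69^0.633 = 5.9 × 14.59 ≈ 86 kt.
86 kt falls in the Category 2 band.

2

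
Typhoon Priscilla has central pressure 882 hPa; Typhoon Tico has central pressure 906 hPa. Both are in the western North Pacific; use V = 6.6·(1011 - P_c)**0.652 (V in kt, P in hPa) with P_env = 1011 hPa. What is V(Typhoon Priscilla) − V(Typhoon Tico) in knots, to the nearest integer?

20 kt

Typhoon Priscilla: ΔP = 129; V ≈ 6.6 × 129^0.652 ≈ 156.91 kt.
Typhoon Tico: ΔP = 105; V ≈ 6.6 × 105^0.652 ≈ 137.20 kt.
Difference ≈ 156.91 − 137.20 = 19.71 → 20 kt.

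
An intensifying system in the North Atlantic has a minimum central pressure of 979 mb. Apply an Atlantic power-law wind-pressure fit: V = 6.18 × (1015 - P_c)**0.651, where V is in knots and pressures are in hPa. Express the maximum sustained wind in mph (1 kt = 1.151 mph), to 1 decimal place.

73.3 mph

ΔP = 1015 − 979 = 36 mb.
V ≈ 6.18 × 36^0.651 = 6.18 × 10.307 ≈ 63.700 kt.
63.700 × 1.151 ≈ 73.32 mph → 73.3 mph.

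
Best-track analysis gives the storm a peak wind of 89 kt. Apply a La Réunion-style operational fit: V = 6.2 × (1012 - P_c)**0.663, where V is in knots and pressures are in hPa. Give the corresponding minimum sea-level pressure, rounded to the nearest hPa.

ΔP = (V / 6.2)^(1/0.663) = (89/6.2)^1.508.
89/6.2 = 14.355; 14.355^1.508 ≈ 55.60 hPa.
P_c = 1012 − 55.60 = 956.40 ≈ 956 hPa.

956 hPa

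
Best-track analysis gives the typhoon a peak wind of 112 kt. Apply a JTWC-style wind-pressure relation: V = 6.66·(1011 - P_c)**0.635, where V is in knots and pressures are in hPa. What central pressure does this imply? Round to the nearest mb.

926 mb

ΔP = (V / 6.66)^(1/0.635) = (112/6.66)^1.575.
112/6.66 = 16.817; 16.817^1.575 ≈ 85.17 mb.
P_c = 1011 − 85.17 = 925.83 ≈ 926 mb.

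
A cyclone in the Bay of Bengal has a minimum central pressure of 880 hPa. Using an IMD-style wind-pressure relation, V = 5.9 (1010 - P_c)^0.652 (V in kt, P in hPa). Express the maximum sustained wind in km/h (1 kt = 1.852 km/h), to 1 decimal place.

ΔP = 1010 − 880 = 130 hPa.
V ≈ 5.9 × 130^0.652 = 5.9 × 23.894 ≈ 140.975 kt.
140.975 × 1.852 ≈ 261.09 km/h → 261.1 km/h.

261.1 km/h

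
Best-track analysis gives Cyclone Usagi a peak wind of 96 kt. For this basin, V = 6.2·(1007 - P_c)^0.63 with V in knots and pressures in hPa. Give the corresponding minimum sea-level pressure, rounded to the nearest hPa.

930 hPa

ΔP = (V / 6.2)^(1/0.63) = (96/6.2)^1.587.
96/6.2 = 15.484; 15.484^1.587 ≈ 77.39 hPa.
P_c = 1007 − 77.39 = 929.61 ≈ 930 hPa.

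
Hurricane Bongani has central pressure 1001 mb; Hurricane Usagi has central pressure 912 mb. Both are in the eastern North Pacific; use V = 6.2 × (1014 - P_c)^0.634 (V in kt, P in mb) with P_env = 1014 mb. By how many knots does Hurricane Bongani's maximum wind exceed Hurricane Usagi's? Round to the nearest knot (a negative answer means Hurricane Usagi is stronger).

-85 kt

Hurricane Bongani: ΔP = 13; V ≈ 6.2 × 13^0.634 ≈ 31.52 kt.
Hurricane Usagi: ΔP = 102; V ≈ 6.2 × 102^0.634 ≈ 116.37 kt.
Difference ≈ 31.52 − 116.37 = -84.85 → -85 kt.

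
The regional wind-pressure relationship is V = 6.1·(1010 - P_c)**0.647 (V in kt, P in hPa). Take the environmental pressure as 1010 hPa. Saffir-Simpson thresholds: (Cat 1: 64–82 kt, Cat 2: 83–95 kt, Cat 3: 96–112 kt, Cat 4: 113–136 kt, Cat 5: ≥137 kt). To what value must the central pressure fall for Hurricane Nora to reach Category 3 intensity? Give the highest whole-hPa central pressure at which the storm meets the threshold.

939 hPa

Category 3 begins at V = 96 kt.
Required ΔP = (96/6.1)^(1/0.647) = 15.738^1.546 ≈ 70.79 hPa.
P_c ≤ 1010 − 70.79 = 939.21, so the highest integer P_c is 939 hPa.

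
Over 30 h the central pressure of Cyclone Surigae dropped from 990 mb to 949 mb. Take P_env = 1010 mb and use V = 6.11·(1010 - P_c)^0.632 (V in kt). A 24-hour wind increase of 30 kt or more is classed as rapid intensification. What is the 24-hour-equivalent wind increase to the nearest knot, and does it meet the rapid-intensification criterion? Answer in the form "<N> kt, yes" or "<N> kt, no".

V₁: ΔP = 20, V ≈ 6.11 × 20^0.632 ≈ 40.58 kt.
V₂: ΔP = 61, V ≈ 6.11 × 61^0.632 ≈ 82.11 kt.
ΔV over 30 h = 41.53 kt → 24 h equivalent = 41.53 × 24/30 ≈ 33.22 kt.
33 kt ≥ 30 kt ⇒ rapid intensification.

33 kt, yes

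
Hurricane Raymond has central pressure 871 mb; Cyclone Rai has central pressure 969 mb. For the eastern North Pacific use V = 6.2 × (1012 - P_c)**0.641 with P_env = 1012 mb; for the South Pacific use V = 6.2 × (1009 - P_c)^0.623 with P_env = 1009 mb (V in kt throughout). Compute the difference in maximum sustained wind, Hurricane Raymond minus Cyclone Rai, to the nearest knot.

Hurricane Raymond: ΔP = 141; V ≈ 6.2 × 141^0.641 ≈ 147.92 kt.
Cyclone Rai: ΔP = 40; V ≈ 6.2 × 40^0.623 ≈ 61.73 kt.
Difference ≈ 147.92 − 61.73 = 86.19 → 86 kt.

86 kt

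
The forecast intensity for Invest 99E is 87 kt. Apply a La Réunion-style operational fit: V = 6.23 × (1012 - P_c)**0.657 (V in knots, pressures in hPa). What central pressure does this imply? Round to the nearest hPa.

ΔP = (V / 6.23)^(1/0.657) = (87/6.23)^1.522.
87/6.23 = 13.965; 13.965^1.522 ≈ 55.31 hPa.
P_c = 1012 − 55.31 = 956.69 ≈ 957 hPa.

957 hPa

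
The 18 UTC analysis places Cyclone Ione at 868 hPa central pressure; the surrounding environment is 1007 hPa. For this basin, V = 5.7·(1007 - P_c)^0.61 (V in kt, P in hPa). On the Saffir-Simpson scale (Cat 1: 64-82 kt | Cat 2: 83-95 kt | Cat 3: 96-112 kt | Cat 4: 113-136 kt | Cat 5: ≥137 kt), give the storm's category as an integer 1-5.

ΔP = 1007 − 868 = 139 hPa.
V ≈ 5.7 × 139^0.61 = 5.7 × 20.29 ≈ 116 kt.
116 kt falls in the Category 4 band.

4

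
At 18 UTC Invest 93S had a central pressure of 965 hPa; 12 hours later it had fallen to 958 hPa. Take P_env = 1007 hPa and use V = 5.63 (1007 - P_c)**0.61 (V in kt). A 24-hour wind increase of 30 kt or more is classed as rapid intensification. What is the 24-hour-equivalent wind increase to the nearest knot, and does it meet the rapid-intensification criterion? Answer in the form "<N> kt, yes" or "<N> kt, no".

V₁: ΔP = 42, V ≈ 5.63 × 42^0.61 ≈ 55.04 kt.
V₂: ΔP = 49, V ≈ 5.63 × 49^0.61 ≈ 60.47 kt.
ΔV over 12 h = 5.43 kt → 24 h equivalent = 5.43 × 24/12 ≈ 10.86 kt.
11 kt < 30 kt ⇒ not rapid intensification.

11 kt, no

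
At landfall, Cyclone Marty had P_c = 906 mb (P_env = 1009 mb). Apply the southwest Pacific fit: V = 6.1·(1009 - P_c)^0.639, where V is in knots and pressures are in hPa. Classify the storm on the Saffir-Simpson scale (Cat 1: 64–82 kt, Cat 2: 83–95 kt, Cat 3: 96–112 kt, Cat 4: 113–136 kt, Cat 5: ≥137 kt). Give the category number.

ΔP = 1009 − 906 = 103 mb.
V ≈ 6.1 × 103^0.639 = 6.1 × 19.33 ≈ 118 kt.
118 kt falls in the Category 4 band.

4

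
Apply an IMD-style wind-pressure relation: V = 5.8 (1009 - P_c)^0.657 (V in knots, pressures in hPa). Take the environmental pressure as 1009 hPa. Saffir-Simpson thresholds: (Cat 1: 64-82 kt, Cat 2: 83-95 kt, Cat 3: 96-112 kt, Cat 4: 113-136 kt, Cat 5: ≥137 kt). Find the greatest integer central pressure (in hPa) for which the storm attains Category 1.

970 hPa

Category 1 begins at V = 64 kt.
Required ΔP = (64/5.8)^(1/0.657) = 11.034^1.522 ≈ 38.65 hPa.
P_c ≤ 1009 − 38.65 = 970.35, so the highest integer P_c is 970 hPa.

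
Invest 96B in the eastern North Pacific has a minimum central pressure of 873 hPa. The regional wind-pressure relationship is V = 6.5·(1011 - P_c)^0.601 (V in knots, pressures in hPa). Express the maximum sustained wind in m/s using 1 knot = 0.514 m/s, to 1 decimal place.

64.6 m/s

ΔP = 1011 − 873 = 138 hPa.
V ≈ 6.5 × 138^0.601 = 6.5 × 19.323 ≈ 125.597 kt.
125.597 × 0.514 ≈ 64.56 m/s → 64.6 m/s.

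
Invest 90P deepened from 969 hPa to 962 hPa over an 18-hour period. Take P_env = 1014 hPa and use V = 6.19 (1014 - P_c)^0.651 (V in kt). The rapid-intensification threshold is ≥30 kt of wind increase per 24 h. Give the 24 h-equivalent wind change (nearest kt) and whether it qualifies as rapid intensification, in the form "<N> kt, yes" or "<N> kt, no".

V₁: ΔP = 45, V ≈ 6.19 × 45^0.651 ≈ 73.78 kt.
V₂: ΔP = 52, V ≈ 6.19 × 52^0.651 ≈ 81.06 kt.
ΔV over 18 h = 7.28 kt → 24 h equivalent = 7.28 × 24/18 ≈ 9.71 kt.
10 kt < 30 kt ⇒ not rapid intensification.

10 kt, no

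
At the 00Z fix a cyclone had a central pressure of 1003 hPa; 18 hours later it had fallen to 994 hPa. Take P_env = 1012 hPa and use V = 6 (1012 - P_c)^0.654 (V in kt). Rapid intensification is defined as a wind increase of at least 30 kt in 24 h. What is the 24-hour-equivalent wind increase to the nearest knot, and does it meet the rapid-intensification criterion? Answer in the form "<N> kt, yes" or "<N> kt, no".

19 kt, no

V₁: ΔP = 9, V ≈ 6 × 9^0.654 ≈ 25.25 kt.
V₂: ΔP = 18, V ≈ 6 × 18^0.654 ≈ 39.73 kt.
ΔV over 18 h = 14.48 kt → 24 h equivalent = 14.48 × 24/18 ≈ 19.31 kt.
19 kt < 30 kt ⇒ not rapid intensification.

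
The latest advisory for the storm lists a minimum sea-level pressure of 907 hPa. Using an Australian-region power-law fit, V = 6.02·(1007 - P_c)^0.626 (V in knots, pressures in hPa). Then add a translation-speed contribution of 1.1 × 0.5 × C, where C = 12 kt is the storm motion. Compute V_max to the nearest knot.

ΔP = 1007 − 907 = 100 hPa.
100^0.626 ≈ 17.865.
V ≈ 6.02 × 17.865 ≈ 107.5 kt.
Translation term: 1.1 × 0.5 × 12 = 6.6 kt.
Corrected V ≈ 114.1 kt → 114 kt.

114 kt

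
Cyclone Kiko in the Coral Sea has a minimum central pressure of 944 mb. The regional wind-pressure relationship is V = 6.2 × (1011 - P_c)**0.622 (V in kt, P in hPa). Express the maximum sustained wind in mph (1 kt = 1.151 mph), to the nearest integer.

98 mph

ΔP = 1011 − 944 = 67 mb.
V ≈ 6.2 × 67^0.622 = 6.2 × 13.672 ≈ 84.764 kt.
84.764 × 1.151 ≈ 97.56 mph → 98 mph.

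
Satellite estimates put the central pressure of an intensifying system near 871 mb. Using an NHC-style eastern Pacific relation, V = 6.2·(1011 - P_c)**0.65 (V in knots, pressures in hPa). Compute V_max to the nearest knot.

154 kt

ΔP = 1011 − 871 = 140 mb.
140^0.65 ≈ 24.830.
V ≈ 6.2 × 24.830 ≈ 153.9 kt.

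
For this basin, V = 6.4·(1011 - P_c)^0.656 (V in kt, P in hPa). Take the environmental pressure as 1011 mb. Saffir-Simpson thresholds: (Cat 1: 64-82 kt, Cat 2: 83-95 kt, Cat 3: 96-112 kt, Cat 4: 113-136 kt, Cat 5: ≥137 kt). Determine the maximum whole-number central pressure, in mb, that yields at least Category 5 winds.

Category 5 begins at V = 137 kt.
Required ΔP = (137/6.4)^(1/0.656) = 21.406^1.524 ≈ 106.72 mb.
P_c ≤ 1011 − 106.72 = 904.28, so the highest integer P_c is 904 mb.

904 mb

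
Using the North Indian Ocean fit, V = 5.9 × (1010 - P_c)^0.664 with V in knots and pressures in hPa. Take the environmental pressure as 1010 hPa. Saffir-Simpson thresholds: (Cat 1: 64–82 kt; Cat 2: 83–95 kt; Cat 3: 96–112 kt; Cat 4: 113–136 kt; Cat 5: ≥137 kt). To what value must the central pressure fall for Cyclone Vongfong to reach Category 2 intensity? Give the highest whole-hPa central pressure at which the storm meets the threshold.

Category 2 begins at V = 83 kt.
Required ΔP = (83/5.9)^(1/0.664) = 14.068^1.506 ≈ 53.61 hPa.
P_c ≤ 1010 − 53.61 = 956.39, so the highest integer P_c is 956 hPa.

956 hPa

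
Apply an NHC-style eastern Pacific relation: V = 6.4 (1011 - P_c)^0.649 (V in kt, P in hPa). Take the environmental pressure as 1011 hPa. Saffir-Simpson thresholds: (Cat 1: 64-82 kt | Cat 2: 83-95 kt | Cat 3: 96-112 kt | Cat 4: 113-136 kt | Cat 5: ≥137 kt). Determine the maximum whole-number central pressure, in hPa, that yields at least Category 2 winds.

959 hPa

Category 2 begins at V = 83 kt.
Required ΔP = (83/6.4)^(1/0.649) = 12.969^1.541 ≈ 51.85 hPa.
P_c ≤ 1011 − 51.85 = 959.15, so the highest integer P_c is 959 hPa.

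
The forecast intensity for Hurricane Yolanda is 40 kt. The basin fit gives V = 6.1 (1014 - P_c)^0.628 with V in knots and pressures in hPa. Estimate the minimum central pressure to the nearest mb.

ΔP = (V / 6.1)^(1/0.628) = (40/6.1)^1.592.
40/6.1 = 6.557; 6.557^1.592 ≈ 19.98 mb.
P_c = 1014 − 19.98 = 994.02 ≈ 994 mb.

994 mb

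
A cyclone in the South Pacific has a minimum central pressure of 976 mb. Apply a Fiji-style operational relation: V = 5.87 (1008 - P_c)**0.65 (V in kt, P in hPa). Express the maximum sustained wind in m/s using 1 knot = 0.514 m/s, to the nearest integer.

29 m/s

ΔP = 1008 − 976 = 32 mb.
V ≈ 5.87 × 32^0.65 = 5.87 × 9.514 ≈ 55.845 kt.
55.845 × 0.514 ≈ 28.70 m/s → 29 m/s.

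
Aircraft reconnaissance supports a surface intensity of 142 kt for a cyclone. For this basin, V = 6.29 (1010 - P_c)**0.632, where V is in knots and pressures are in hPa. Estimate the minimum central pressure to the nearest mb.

871 mb

ΔP = (V / 6.29)^(1/0.632) = (142/6.29)^1.582.
142/6.29 = 22.576; 22.576^1.582 ≈ 138.62 mb.
P_c = 1010 − 138.62 = 871.38 ≈ 871 mb.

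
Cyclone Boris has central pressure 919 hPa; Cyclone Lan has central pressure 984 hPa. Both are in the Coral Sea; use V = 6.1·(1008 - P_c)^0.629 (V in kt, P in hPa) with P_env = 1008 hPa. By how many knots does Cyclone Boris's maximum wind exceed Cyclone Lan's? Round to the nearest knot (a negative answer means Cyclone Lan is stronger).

58 kt

Cyclone Boris: ΔP = 89; V ≈ 6.1 × 89^0.629 ≈ 102.68 kt.
Cyclone Lan: ΔP = 24; V ≈ 6.1 × 24^0.629 ≈ 45.03 kt.
Difference ≈ 102.68 − 45.03 = 57.65 → 58 kt.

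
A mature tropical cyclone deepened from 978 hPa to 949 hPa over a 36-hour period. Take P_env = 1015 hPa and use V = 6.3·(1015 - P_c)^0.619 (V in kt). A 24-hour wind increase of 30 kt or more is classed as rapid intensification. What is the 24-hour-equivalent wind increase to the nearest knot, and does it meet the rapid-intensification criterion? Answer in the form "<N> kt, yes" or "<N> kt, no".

V₁: ΔP = 37, V ≈ 6.3 × 37^0.619 ≈ 58.89 kt.
V₂: ΔP = 66, V ≈ 6.3 × 66^0.619 ≈ 84.26 kt.
ΔV over 36 h = 25.37 kt → 24 h equivalent = 25.37 × 24/36 ≈ 16.91 kt.
17 kt < 30 kt ⇒ not rapid intensification.

17 kt, no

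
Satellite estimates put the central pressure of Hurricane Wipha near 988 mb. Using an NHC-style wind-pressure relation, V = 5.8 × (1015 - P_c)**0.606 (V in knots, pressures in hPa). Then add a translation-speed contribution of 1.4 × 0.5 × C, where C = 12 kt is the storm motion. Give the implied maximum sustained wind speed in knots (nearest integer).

51 kt

ΔP = 1015 − 988 = 27 mb.
27^0.606 ≈ 7.369.
V ≈ 5.8 × 7.369 ≈ 42.7 kt.
Translation term: 1.4 × 0.5 × 12 = 8.4 kt.
Corrected V ≈ 51.1 kt → 51 kt.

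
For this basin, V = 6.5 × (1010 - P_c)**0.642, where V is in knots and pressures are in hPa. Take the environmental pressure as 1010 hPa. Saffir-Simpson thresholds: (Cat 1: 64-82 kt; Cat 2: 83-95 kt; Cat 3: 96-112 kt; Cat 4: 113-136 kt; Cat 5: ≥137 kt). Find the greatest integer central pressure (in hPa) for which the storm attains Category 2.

957 hPa

Category 2 begins at V = 83 kt.
Required ΔP = (83/6.5)^(1/0.642) = 12.769^1.558 ≈ 52.84 hPa.
P_c ≤ 1010 − 52.84 = 957.16, so the highest integer P_c is 957 hPa.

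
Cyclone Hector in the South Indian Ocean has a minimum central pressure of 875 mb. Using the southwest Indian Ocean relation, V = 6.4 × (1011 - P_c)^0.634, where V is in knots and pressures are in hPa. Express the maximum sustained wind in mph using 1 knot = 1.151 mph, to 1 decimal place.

ΔP = 1011 − 875 = 136 mb.
V ≈ 6.4 × 136^0.634 = 6.4 × 22.525 ≈ 144.160 kt.
144.160 × 1.151 ≈ 165.93 mph → 165.9 mph.

165.9 mph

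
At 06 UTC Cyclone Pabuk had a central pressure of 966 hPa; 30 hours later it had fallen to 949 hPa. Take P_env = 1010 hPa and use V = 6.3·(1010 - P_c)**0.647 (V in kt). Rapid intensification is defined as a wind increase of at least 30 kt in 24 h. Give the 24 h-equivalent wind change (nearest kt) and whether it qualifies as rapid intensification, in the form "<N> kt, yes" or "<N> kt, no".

V₁: ΔP = 44, V ≈ 6.3 × 44^0.647 ≈ 72.89 kt.
V₂: ΔP = 61, V ≈ 6.3 × 61^0.647 ≈ 90.04 kt.
ΔV over 30 h = 17.15 kt → 24 h equivalent = 17.15 × 24/30 ≈ 13.72 kt.
14 kt < 30 kt ⇒ not rapid intensification.

14 kt, no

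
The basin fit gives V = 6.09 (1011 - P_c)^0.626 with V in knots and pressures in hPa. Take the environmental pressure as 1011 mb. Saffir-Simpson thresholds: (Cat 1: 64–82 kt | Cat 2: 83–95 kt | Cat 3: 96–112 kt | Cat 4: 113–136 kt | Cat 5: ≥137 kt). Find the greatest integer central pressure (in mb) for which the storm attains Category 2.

946 mb

Category 2 begins at V = 83 kt.
Required ΔP = (83/6.09)^(1/0.626) = 13.629^1.597 ≈ 64.90 mb.
P_c ≤ 1011 − 64.90 = 946.10, so the highest integer P_c is 946 mb.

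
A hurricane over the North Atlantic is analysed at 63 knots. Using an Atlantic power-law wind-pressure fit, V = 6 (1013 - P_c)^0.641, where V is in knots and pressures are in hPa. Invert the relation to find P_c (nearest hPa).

ΔP = (V / 6)^(1/0.641) = (63/6)^1.560.
63/6 = 10.500; 10.500^1.560 ≈ 39.18 hPa.
P_c = 1013 − 39.18 = 973.82 ≈ 974 hPa.

974 hPa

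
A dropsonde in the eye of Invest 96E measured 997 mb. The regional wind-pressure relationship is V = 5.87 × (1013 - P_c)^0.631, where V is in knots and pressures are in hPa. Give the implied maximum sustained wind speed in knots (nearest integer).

34 kt

ΔP = 1013 − 997 = 16 mb.
16^0.631 ≈ 5.752.
V ≈ 5.87 × 5.752 ≈ 33.8 kt.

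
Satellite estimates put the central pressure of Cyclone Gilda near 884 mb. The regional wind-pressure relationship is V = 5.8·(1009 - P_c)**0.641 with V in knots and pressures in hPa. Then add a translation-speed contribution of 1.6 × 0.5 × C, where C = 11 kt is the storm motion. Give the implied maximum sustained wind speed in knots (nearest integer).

ΔP = 1009 − 884 = 125 mb.
125^0.641 ≈ 22.086.
V ≈ 5.8 × 22.086 ≈ 128.1 kt.
Translation term: 1.6 × 0.5 × 11 = 8.8 kt.
Corrected V ≈ 136.9 kt → 137 kt.

137 kt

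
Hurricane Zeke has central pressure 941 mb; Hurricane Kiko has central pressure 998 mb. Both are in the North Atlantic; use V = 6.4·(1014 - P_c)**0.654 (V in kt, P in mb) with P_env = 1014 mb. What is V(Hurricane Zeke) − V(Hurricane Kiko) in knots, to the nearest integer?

Hurricane Zeke: ΔP = 73; V ≈ 6.4 × 73^0.654 ≈ 105.87 kt.
Hurricane Kiko: ΔP = 16; V ≈ 6.4 × 16^0.654 ≈ 39.24 kt.
Difference ≈ 105.87 − 39.24 = 66.63 → 67 kt.

67 kt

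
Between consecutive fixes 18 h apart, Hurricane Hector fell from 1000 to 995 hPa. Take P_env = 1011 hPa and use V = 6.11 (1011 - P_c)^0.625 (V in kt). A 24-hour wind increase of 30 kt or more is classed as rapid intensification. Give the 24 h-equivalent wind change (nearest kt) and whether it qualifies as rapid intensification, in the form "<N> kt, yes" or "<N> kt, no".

V₁: ΔP = 11, V ≈ 6.11 × 11^0.625 ≈ 27.35 kt.
V₂: ΔP = 16, V ≈ 6.11 × 16^0.625 ≈ 34.56 kt.
ΔV over 18 h = 7.21 kt → 24 h equivalent = 7.21 × 24/18 ≈ 9.61 kt.
10 kt < 30 kt ⇒ not rapid intensification.

10 kt, no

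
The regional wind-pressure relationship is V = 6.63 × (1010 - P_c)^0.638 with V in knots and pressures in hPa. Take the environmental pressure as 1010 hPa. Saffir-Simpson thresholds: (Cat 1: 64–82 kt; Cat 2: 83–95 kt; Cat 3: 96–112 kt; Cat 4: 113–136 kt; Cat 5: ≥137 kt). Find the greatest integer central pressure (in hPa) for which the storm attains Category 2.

957 hPa

Category 2 begins at V = 83 kt.
Required ΔP = (83/6.63)^(1/0.638) = 12.519^1.567 ≈ 52.52 hPa.
P_c ≤ 1010 − 52.52 = 957.48, so the highest integer P_c is 957 hPa.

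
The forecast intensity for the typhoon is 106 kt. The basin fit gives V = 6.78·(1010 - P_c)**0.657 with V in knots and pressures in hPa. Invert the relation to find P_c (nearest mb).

944 mb

ΔP = (V / 6.78)^(1/0.657) = (106/6.78)^1.522.
106/6.78 = 15.634; 15.634^1.522 ≈ 65.69 mb.
P_c = 1010 − 65.69 = 944.31 ≈ 944 mb.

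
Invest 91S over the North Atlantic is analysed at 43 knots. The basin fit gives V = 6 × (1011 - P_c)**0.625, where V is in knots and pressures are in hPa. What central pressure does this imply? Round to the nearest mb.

ΔP = (V / 6)^(1/0.625) = (43/6)^1.600.
43/6 = 7.167; 7.167^1.600 ≈ 23.36 mb.
P_c = 1011 − 23.36 = 987.64 ≈ 988 mb.

988 mb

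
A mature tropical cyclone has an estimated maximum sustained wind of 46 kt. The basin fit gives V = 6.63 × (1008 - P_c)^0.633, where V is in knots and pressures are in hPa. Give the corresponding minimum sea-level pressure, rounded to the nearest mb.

987 mb

ΔP = (V / 6.63)^(1/0.633) = (46/6.63)^1.580.
46/6.63 = 6.938; 6.938^1.580 ≈ 21.33 mb.
P_c = 1008 − 21.33 = 986.67 ≈ 987 mb.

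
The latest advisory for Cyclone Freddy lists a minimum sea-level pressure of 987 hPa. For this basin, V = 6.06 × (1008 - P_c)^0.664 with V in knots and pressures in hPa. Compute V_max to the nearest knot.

46 kt

ΔP = 1008 − 987 = 21 hPa.
21^0.664 ≈ 7.550.
V ≈ 6.06 × 7.550 ≈ 45.8 kt.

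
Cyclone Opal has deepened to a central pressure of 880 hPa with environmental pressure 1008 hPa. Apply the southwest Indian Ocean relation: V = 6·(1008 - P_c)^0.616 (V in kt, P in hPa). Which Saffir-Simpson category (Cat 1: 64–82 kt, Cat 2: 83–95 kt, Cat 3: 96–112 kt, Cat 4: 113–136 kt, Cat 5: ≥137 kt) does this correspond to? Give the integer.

4

ΔP = 1008 − 880 = 128 hPa.
V ≈ 6 × 128^0.616 = 6 × 19.86 ≈ 119 kt.
119 kt falls in the Category 4 band.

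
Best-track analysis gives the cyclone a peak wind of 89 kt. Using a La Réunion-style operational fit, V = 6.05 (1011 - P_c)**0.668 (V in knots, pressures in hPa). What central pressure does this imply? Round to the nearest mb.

955 mb

ΔP = (V / 6.05)^(1/0.668) = (89/6.05)^1.497.
89/6.05 = 14.711; 14.711^1.497 ≈ 55.97 mb.
P_c = 1011 − 55.97 = 955.03 ≈ 955 mb.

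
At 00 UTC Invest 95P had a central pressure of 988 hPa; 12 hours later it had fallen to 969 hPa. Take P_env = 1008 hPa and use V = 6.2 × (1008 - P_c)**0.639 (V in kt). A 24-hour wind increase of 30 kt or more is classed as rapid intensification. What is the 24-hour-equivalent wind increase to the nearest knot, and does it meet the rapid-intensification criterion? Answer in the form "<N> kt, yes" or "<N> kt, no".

V₁: ΔP = 20, V ≈ 6.2 × 20^0.639 ≈ 42.05 kt.
V₂: ΔP = 39, V ≈ 6.2 × 39^0.639 ≈ 64.43 kt.
ΔV over 12 h = 22.38 kt → 24 h equivalent = 22.38 × 24/12 ≈ 44.76 kt.
45 kt ≥ 30 kt ⇒ rapid intensification.

45 kt, yes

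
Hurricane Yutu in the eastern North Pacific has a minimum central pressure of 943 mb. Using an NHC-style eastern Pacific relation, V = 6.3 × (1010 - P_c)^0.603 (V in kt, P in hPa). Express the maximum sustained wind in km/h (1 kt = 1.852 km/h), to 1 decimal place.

ΔP = 1010 − 943 = 67 mb.
V ≈ 6.3 × 67^0.603 = 6.3 × 12.622 ≈ 79.518 kt.
79.518 × 1.852 ≈ 147.27 km/h → 147.3 km/h.

147.3 km/h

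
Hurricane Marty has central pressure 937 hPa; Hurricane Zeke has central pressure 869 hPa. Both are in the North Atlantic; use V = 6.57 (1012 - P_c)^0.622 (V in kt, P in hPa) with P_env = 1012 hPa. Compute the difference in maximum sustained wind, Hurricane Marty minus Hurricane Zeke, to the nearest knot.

-48 kt

Hurricane Marty: ΔP = 75; V ≈ 6.57 × 75^0.622 ≈ 96.35 kt.
Hurricane Zeke: ΔP = 143; V ≈ 6.57 × 143^0.622 ≈ 143.94 kt.
Difference ≈ 96.35 − 143.94 = -47.59 → -48 kt.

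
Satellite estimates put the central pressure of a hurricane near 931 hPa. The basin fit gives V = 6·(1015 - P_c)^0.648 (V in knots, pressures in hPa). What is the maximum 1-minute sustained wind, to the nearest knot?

ΔP = 1015 − 931 = 84 hPa.
84^0.648 ≈ 17.658.
V ≈ 6 × 17.658 ≈ 105.9 kt.

106 kt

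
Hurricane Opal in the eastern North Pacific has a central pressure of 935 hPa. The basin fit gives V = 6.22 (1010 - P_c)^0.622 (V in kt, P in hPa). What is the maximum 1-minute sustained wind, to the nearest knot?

91 kt

ΔP = 1010 − 935 = 75 hPa.
75^0.622 ≈ 14.665.
V ≈ 6.22 × 14.665 ≈ 91.2 kt.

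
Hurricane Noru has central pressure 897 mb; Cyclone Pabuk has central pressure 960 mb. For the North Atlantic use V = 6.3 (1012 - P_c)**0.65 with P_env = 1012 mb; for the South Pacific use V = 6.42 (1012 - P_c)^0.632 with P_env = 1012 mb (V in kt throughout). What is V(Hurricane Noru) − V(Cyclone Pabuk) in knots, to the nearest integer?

Hurricane Noru: ΔP = 115; V ≈ 6.3 × 115^0.65 ≈ 137.66 kt.
Cyclone Pabuk: ΔP = 52; V ≈ 6.42 × 52^0.632 ≈ 77.99 kt.
Difference ≈ 137.66 − 77.99 = 59.67 → 60 kt.

60 kt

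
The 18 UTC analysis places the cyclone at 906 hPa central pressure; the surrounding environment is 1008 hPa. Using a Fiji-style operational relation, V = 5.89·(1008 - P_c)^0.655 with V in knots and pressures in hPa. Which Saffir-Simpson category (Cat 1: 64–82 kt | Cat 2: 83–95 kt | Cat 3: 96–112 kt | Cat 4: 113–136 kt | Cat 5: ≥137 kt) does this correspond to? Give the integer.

ΔP = 1008 − 906 = 102 hPa.
V ≈ 5.89 × 102^0.655 = 5.89 × 20.68 ≈ 122 kt.
122 kt falls in the Category 4 band.

4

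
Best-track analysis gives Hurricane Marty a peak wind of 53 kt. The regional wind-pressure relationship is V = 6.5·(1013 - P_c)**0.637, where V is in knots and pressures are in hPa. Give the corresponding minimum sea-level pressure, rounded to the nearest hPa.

ΔP = (V / 6.5)^(1/0.637) = (53/6.5)^1.570.
53/6.5 = 8.154; 8.154^1.570 ≈ 26.96 hPa.
P_c = 1013 − 26.96 = 986.04 ≈ 986 hPa.

986 hPa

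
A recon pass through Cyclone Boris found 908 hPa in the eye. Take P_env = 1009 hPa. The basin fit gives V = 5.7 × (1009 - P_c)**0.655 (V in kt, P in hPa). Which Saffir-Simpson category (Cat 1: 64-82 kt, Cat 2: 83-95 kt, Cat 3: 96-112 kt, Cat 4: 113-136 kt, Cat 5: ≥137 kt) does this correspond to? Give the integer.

ΔP = 1009 − 908 = 101 hPa.
V ≈ 5.7 × 101^0.655 = 5.7 × 20.55 ≈ 117 kt.
117 kt falls in the Category 4 band.

4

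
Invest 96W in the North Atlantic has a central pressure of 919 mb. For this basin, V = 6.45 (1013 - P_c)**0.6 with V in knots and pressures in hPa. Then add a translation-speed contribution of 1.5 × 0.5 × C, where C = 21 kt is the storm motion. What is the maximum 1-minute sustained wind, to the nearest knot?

114 kt

ΔP = 1013 − 919 = 94 mb.
94^0.6 ≈ 15.271.
V ≈ 6.45 × 15.271 ≈ 98.5 kt.
Translation term: 1.5 × 0.5 × 21 = 15.75 kt.
Corrected V ≈ 114.25 kt → 114 kt.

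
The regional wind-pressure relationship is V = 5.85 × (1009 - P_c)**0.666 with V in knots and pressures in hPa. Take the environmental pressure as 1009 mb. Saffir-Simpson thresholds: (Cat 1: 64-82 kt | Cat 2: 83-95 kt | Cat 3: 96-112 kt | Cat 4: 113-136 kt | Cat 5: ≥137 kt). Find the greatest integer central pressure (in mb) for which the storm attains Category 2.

955 mb

Category 2 begins at V = 83 kt.
Required ΔP = (83/5.85)^(1/0.666) = 14.188^1.502 ≈ 53.66 mb.
P_c ≤ 1009 − 53.66 = 955.34, so the highest integer P_c is 955 mb.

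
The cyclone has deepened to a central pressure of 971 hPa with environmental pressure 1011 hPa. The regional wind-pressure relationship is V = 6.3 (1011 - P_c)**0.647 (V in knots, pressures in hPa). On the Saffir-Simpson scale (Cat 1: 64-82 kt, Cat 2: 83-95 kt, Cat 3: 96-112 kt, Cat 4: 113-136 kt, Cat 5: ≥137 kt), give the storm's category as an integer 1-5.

ΔP = 1011 − 971 = 40 hPa.
V ≈ 6.3 × 40^0.647 = 6.3 × 10.88 ≈ 69 kt.
69 kt falls in the Category 1 band.

1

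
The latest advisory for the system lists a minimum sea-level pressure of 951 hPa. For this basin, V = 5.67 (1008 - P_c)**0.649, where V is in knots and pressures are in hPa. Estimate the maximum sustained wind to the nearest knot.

ΔP = 1008 − 951 = 57 hPa.
57^0.649 ≈ 13.790.
V ≈ 5.67 × 13.790 ≈ 78.2 kt.

78 kt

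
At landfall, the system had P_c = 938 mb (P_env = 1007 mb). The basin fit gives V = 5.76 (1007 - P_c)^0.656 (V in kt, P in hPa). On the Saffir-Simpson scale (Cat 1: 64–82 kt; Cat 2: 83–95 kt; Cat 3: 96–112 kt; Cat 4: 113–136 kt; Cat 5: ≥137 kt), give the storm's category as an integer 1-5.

ΔP = 1007 − 938 = 69 mb.
V ≈ 5.76 × 69^0.656 = 5.76 × 16.08 ≈ 93 kt.
93 kt falls in the Category 2 band.

2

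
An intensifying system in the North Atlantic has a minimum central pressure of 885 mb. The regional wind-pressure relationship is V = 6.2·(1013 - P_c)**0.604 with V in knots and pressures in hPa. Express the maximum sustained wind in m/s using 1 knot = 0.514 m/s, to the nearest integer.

60 m/s

ΔP = 1013 − 885 = 128 mb.
V ≈ 6.2 × 128^0.604 = 6.2 × 18.739 ≈ 116.184 kt.
116.184 × 0.514 ≈ 59.72 m/s → 60 m/s.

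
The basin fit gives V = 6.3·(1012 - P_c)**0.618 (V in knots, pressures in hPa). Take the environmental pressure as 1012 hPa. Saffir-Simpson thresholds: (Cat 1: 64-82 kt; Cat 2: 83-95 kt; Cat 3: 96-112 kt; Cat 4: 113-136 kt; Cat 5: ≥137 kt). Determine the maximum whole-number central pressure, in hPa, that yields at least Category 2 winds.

Category 2 begins at V = 83 kt.
Required ΔP = (83/6.3)^(1/0.618) = 13.175^1.618 ≈ 64.84 hPa.
P_c ≤ 1012 − 64.84 = 947.16, so the highest integer P_c is 947 hPa.

947 hPa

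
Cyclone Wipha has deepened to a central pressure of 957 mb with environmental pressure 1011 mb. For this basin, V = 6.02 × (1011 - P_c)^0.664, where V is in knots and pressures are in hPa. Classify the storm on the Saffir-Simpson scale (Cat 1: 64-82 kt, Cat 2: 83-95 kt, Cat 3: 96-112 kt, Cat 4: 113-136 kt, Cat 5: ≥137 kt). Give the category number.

ΔP = 1011 − 957 = 54 mb.
V ≈ 6.02 × 54^0.664 = 6.02 × 14.14 ≈ 85 kt.
85 kt falls in the Category 2 band.

2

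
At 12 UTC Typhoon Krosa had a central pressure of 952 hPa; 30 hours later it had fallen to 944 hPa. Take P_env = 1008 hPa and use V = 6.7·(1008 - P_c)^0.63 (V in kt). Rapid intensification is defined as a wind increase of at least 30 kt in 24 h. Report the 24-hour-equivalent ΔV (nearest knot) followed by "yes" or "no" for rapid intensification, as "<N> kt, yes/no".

6 kt, no

V₁: ΔP = 56, V ≈ 6.7 × 56^0.63 ≈ 84.61 kt.
V₂: ΔP = 64, V ≈ 6.7 × 64^0.63 ≈ 92.04 kt.
ΔV over 30 h = 7.43 kt → 24 h equivalent = 7.43 × 24/30 ≈ 5.94 kt.
6 kt < 30 kt ⇒ not rapid intensification.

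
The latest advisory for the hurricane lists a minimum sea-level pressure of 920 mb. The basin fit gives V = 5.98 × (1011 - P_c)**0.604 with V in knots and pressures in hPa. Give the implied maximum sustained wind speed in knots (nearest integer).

91 kt

ΔP = 1011 − 920 = 91 mb.
91^0.604 ≈ 15.250.
V ≈ 5.98 × 15.250 ≈ 91.2 kt.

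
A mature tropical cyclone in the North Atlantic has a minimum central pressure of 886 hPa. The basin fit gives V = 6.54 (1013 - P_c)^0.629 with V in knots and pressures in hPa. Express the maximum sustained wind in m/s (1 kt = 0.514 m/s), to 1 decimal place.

ΔP = 1013 − 886 = 127 hPa.
V ≈ 6.54 × 127^0.629 = 6.54 × 21.052 ≈ 137.680 kt.
137.680 × 0.514 ≈ 70.77 m/s → 70.8 m/s.

70.8 m/s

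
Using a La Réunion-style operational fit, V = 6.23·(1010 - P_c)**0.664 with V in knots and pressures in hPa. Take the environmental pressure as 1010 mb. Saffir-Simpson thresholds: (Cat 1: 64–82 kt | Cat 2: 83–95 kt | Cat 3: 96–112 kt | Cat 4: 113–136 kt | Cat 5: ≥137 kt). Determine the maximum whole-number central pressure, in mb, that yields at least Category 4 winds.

931 mb

Category 4 begins at V = 113 kt.
Required ΔP = (113/6.23)^(1/0.664) = 18.138^1.506 ≈ 78.61 mb.
P_c ≤ 1010 − 78.61 = 931.39, so the highest integer P_c is 931 mb.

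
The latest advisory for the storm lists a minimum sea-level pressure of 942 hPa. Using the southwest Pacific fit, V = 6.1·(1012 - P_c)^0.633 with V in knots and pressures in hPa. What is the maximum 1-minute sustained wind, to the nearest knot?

90 kt

ΔP = 1012 − 942 = 70 hPa.
70^0.633 ≈ 14.721.
V ≈ 6.1 × 14.721 ≈ 89.8 kt.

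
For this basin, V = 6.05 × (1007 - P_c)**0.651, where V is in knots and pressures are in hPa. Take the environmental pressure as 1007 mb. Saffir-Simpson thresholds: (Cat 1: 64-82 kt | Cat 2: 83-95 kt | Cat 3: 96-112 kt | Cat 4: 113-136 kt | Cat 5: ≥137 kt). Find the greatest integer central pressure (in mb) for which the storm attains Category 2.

951 mb

Category 2 begins at V = 83 kt.
Required ΔP = (83/6.05)^(1/0.651) = 13.719^1.536 ≈ 55.85 mb.
P_c ≤ 1007 − 55.85 = 951.15, so the highest integer P_c is 951 mb.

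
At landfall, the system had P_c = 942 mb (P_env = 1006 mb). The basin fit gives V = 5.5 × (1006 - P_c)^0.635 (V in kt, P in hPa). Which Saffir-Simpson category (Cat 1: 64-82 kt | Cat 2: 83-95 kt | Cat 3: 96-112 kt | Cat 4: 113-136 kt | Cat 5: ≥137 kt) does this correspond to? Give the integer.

1

ΔP = 1006 − 942 = 64 mb.
V ≈ 5.5 × 64^0.635 = 5.5 × 14.03 ≈ 77 kt.
77 kt falls in the Category 1 band.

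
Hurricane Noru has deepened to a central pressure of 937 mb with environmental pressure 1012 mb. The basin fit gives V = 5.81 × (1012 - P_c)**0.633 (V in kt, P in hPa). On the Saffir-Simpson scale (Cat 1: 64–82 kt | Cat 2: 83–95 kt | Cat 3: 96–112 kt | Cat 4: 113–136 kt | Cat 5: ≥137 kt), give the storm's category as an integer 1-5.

ΔP = 1012 − 937 = 75 mb.
V ≈ 5.81 × 75^0.633 = 5.81 × 15.38 ≈ 89 kt.
89 kt falls in the Category 2 band.

2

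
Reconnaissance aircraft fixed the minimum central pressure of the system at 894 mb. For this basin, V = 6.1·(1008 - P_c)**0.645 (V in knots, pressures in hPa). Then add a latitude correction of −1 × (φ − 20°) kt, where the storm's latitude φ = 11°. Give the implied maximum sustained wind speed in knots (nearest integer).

ΔP = 1008 − 894 = 114 mb.
114^0.645 ≈ 21.218.
V ≈ 6.1 × 21.218 ≈ 129.4 kt.
Latitude correction: −1 × (11 − 20) = 9 kt.
Corrected V ≈ 138.4 kt → 138 kt.

138 kt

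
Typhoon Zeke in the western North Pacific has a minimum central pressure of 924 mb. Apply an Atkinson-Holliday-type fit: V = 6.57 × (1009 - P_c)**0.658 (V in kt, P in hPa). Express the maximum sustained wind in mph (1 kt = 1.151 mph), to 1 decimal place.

140.7 mph

ΔP = 1009 − 924 = 85 mb.
V ≈ 6.57 × 85^0.658 = 6.57 × 18.602 ≈ 122.215 kt.
122.215 × 1.151 ≈ 140.67 mph → 140.7 mph.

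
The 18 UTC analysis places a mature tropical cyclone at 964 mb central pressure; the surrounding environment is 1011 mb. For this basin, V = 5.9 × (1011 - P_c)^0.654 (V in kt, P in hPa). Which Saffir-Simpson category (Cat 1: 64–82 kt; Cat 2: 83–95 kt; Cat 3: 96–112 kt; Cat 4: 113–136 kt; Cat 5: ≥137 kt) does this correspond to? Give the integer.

ΔP = 1011 − 964 = 47 mb.
V ≈ 5.9 × 47^0.654 = 5.9 × 12.40 ≈ 73 kt.
73 kt falls in the Category 1 band.

1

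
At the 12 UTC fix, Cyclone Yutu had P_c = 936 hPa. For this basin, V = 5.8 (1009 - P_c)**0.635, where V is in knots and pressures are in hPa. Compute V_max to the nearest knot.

88 kt

ΔP = 1009 − 936 = 73 hPa.
73^0.635 ≈ 15.248.
V ≈ 5.8 × 15.248 ≈ 88.4 kt.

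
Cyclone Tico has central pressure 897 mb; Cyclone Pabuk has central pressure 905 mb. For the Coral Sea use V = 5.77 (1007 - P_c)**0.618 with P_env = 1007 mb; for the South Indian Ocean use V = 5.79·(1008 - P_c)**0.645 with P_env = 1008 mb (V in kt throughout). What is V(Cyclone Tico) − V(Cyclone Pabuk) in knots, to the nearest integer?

-10 kt

Cyclone Tico: ΔP = 110; V ≈ 5.77 × 110^0.618 ≈ 105.38 kt.
Cyclone Pabuk: ΔP = 103; V ≈ 5.79 × 103^0.645 ≈ 115.07 kt.
Difference ≈ 105.38 − 115.07 = -9.69 → -10 kt.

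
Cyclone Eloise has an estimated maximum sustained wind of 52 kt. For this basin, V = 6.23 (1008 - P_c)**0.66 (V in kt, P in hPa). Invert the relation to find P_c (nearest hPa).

ΔP = (V / 6.23)^(1/0.66) = (52/6.23)^1.515.
52/6.23 = 8.347; 8.347^1.515 ≈ 24.90 hPa.
P_c = 1008 − 24.90 = 983.10 ≈ 983 hPa.

983 hPa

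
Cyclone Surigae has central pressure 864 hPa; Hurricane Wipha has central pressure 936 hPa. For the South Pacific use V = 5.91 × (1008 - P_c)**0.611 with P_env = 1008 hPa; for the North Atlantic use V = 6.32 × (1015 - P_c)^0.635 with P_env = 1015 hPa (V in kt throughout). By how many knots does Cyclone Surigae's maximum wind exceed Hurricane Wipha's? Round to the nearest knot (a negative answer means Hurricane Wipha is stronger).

Cyclone Surigae: ΔP = 144; V ≈ 5.91 × 144^0.611 ≈ 123.13 kt.
Hurricane Wipha: ΔP = 79; V ≈ 6.32 × 79^0.635 ≈ 101.32 kt.
Difference ≈ 123.13 − 101.32 = 21.81 → 22 kt.

22 kt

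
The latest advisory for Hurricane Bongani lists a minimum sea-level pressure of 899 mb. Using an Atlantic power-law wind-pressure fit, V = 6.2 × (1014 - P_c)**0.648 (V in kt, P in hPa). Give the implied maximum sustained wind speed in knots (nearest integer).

ΔP = 1014 − 899 = 115 mb.
115^0.648 ≈ 21.644.
V ≈ 6.2 × 21.644 ≈ 134.2 kt.

134 kt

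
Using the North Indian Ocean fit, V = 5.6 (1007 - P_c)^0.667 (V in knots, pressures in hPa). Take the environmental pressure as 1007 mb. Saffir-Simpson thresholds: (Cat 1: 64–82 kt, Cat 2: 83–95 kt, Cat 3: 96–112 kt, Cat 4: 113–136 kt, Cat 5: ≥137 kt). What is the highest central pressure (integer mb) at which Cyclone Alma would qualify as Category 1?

Category 1 begins at V = 64 kt.
Required ΔP = (64/5.6)^(1/0.667) = 11.429^1.499 ≈ 38.57 mb.
P_c ≤ 1007 − 38.57 = 968.43, so the highest integer P_c is 968 mb.

968 mb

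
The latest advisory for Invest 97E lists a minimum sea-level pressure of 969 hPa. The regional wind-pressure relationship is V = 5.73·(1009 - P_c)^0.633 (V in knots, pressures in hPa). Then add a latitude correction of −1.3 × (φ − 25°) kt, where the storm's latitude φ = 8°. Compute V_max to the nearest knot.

ΔP = 1009 − 969 = 40 hPa.
40^0.633 ≈ 10.330.
V ≈ 5.73 × 10.330 ≈ 59.2 kt.
Latitude correction: −1.3 × (8 − 25) = 22.1 kt.
Corrected V ≈ 81.3 kt → 81 kt.

81 kt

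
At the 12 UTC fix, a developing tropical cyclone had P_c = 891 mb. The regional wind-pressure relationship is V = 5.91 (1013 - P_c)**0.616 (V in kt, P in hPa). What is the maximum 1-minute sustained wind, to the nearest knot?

ΔP = 1013 − 891 = 122 mb.
122^0.616 ≈ 19.284.
V ≈ 5.91 × 19.284 ≈ 114.0 kt.

114 kt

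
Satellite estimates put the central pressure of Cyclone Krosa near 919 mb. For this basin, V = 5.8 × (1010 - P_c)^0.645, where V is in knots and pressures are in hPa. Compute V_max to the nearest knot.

ΔP = 1010 − 919 = 91 mb.
91^0.645 ≈ 18.348.
V ≈ 5.8 × 18.348 ≈ 106.4 kt.

106 kt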